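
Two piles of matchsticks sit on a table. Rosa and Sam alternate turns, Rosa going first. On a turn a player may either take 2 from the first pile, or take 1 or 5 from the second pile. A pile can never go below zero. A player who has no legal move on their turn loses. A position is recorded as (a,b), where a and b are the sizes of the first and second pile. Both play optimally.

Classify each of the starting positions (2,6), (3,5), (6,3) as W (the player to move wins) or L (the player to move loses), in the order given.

(2,6): W, (3,5): L, (6,3): L

Build the W/L table. Terminal = L. A non-terminal position is W if it has a move to some L; otherwise it is L.
No move ever increases a pile, so every position that can arise here has a ≤ 6 and b ≤ 6; it is enough to label the cells with 0 ≤ a ≤ 6 and 0 ≤ b ≤ 6.
Every move lowers a or b (never raises either), so fill the grid row by row in increasing a, and left to right within a row: each cell's successors are then already labelled.
      b=0  b=1  b=2  b=3  b=4  b=5  b=6
a=0:    L    W    L    W    L    W    L
a=1:    L    W    L    W    L    W    L
a=2:    W    L    W    L    W    L    W
a=3:    W    L    W    L    W    L    W
a=4:    L    W    L    W    L    W    L
a=5:    L    W    L    W    L    W    L
a=6:    W    L    W    L    W    L    W
Cells with no legal move (terminal, hence L): (0,0), (1,0).
The remaining L cells, each justified by listing all of its moves:
(0,2): L (sole option (0,1)(W) is W)
(0,4): L (sole option (0,3)(W) is W)
(0,6): L (options (0,5)(W), (0,1)(W) are all W)
(1,2): L (sole option (1,1)(W) is W)
(1,4): L (sole option (1,3)(W) is W)
(1,6): L (options (1,5)(W), (1,1)(W) are all W)
(2,1): L (options (0,1)(W), (2,0)(W) are all W)
(2,3): L (options (0,3)(W), (2,2)(W) are all W)
(2,5): L (options (0,5)(W), (2,4)(W), (2,0)(W) are all W)
(3,1): L (options (1,1)(W), (3,0)(W) are all W)
(3,3): L (options (1,3)(W), (3,2)(W) are all W)
(3,5): L (options (1,5)(W), (3,4)(W), (3,0)(W) are all W)
(4,0): L (sole option (2,0)(W) is W)
(4,2): L (options (2,2)(W), (4,1)(W) are all W)
(4,4): L (options (2,4)(W), (4,3)(W) are all W)
(4,6): L (options (2,6)(W), (4,5)(W), (4,1)(W) are all W)
(5,0): L (sole option (3,0)(W) is W)
(5,2): L (options (3,2)(W), (5,1)(W) are all W)
(5,4): L (options (3,4)(W), (5,3)(W) are all W)
(5,6): L (options (3,6)(W), (5,5)(W), (5,1)(W) are all W)
(6,1): L (options (4,1)(W), (6,0)(W) are all W)
(6,3): L (options (4,3)(W), (6,2)(W) are all W)
(6,5): L (options (4,5)(W), (6,4)(W), (6,0)(W) are all W)
Every other cell has at least one move into one of the L cells above, so it is W.
(2,6): the move to (0,6) reaches an L cell, so W
(3,5): one of the L cells justified above, so L
(6,3): one of the L cells justified above, so L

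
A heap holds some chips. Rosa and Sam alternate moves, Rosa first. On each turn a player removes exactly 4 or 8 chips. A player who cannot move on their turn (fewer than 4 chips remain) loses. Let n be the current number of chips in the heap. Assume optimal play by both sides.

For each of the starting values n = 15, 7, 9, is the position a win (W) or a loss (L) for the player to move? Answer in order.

Work bottom-up. With no move the player to move loses. Otherwise the position is W if at least one move leads to an L position for the opponent, and L if every move leads to a W.
n=0: no move → L
n=1: no move → L
n=2: no move → L
n=3: no move → L
n=4: W (go to 0, an L position)
n=5: W (go to 1, an L position)
n=6: W (go to 2, an L position)
n=7: W (go to 3, an L position)
n=8: W (go to 0, an L position)
n=9: W (go to 1, an L position)
n=10: W (go to 2, an L position)
n=11: W (go to 3, an L position)
n=12: L (options 8(W), 4(W) are all W)
n=13: L (options 9(W), 5(W) are all W)
n=14: L (options 10(W), 6(W) are all W)
n=15: L (options 11(W), 7(W) are all W)

15: L, 7: W, 9: W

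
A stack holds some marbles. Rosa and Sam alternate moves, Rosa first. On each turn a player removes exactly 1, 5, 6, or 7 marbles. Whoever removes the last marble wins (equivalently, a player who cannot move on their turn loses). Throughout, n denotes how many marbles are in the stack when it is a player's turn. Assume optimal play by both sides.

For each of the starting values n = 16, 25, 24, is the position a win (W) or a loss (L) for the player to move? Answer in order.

16: L, 25: W, 24: L

Classify positions by backward induction: terminal positions (no move available) are L. From any other position, the mover wins iff some move reaches an L.
n=0: no move → L
n=1: W (go to 0, an L position)
n=2: L (sole option 1(W) is W)
n=3: W (go to 2, an L position)
n=4: L (sole option 3(W) is W)
n=5: W (go to 4, an L position)
n=6: W (go to 0, an L position)
n=7: W (go to 2, an L position)
n=8: W (go to 2, an L position)
n=9: W (go to 4, an L position)
n=10: W (go to 4, an L position)
n=11: W (go to 4, an L position)
n=12: L (options 11(W), 7(W), 6(W), 5(W) are all W)
n=13: W (go to 12, an L position)
n=14: L (options 13(W), 9(W), 8(W), 7(W) are all W)
n=15: W (go to 14, an L position)
n=16: L (options 15(W), 11(W), 10(W), 9(W) are all W)
n=17: W (go to 16, an L position)
n=18: W (go to 12, an L position)
n=19: W (go to 14, an L position)
n=20: W (go to 14, an L position)
n=21: W (go to 16, an L position)
n=22: W (go to 16, an L position)
n=23: W (go to 16, an L position)
n=24: L (options 23(W), 19(W), 18(W), 17(W) are all W)
n=25: W (go to 24, an L position)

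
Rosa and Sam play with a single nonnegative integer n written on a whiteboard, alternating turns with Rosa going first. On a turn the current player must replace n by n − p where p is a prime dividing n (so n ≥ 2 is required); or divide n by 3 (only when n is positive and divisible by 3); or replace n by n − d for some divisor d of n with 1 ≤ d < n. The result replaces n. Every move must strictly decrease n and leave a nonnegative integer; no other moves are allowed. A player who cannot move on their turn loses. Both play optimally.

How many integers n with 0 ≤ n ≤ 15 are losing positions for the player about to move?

Work bottom-up. With no move the player to move loses. Otherwise the position is W if at least one move leads to an L position for the opponent, and L if every move leads to a W.
n=0: no move → L
n=1: no move → L
n=2: can move to 0, which is L ⇒ W
n=3: can move to 0, which is L ⇒ W
n=4: moves to 2(W), 3(W); every one is W ⇒ L
n=5: can move to 0, which is L ⇒ W
n=6: can move to 4, which is L ⇒ W
n=7: can move to 0, which is L ⇒ W
n=8: can move to 4, which is L ⇒ W
n=9: moves to 3(W), 6(W), 8(W); every one is W ⇒ L
n=10: can move to 9, which is L ⇒ W
n=11: can move to 0, which is L ⇒ W
n=12: can move to 4, which is L ⇒ W
n=13: can move to 0, which is L ⇒ W
n=14: moves to 7(W), 12(W), 13(W); every one is W ⇒ L
n=15: can move to 14, which is L ⇒ W
L entries with 0 ≤ n ≤ 15: n = 0, 1, 4, 9, 14; that makes 5.

5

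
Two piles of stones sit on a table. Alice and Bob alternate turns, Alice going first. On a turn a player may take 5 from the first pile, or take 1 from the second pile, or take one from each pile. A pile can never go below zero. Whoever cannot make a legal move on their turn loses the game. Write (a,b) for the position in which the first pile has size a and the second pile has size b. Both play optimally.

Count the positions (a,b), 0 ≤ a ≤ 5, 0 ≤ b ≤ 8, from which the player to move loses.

25

Label each position W (a win for the player to move) or L (a loss). A position with no legal move is L; any other position is W exactly when some move reaches an L, and L when every move reaches a W.
Every move lowers a or b (never raises either), so fill the grid row by row in increasing a, and left to right within a row: each cell's successors are then already labelled.
      b=0  b=1  b=2  b=3  b=4  b=5  b=6  b=7  b=8
a=0:    L    W    L    W    L    W    L    W    L
a=1:    L    W    L    W    L    W    L    W    L
a=2:    L    W    L    W    L    W    L    W    L
a=3:    L    W    L    W    L    W    L    W    L
a=4:    L    W    L    W    L    W    L    W    L
a=5:    W    W    W    W    W    W    W    W    W
Cells with no legal move (terminal, hence L): (0,0), (1,0), (2,0), (3,0), (4,0).
The remaining L cells, each justified by listing all of its moves:
(0,2): →(0,1)(W) only, which is W, so L
(0,4): →(0,3)(W) only, which is W, so L
(0,6): →(0,5)(W) only, which is W, so L
(0,8): →(0,7)(W) only, which is W, so L
(1,2): →(1,1)(W), (0,1)(W) — all W, so L
(1,4): →(1,3)(W), (0,3)(W) — all W, so L
(1,6): →(1,5)(W), (0,5)(W) — all W, so L
(1,8): →(1,7)(W), (0,7)(W) — all W, so L
(2,2): →(2,1)(W), (1,1)(W) — all W, so L
(2,4): →(2,3)(W), (1,3)(W) — all W, so L
(2,6): →(2,5)(W), (1,5)(W) — all W, so L
(2,8): →(2,7)(W), (1,7)(W) — all W, so L
(3,2): →(3,1)(W), (2,1)(W) — all W, so L
(3,4): →(3,3)(W), (2,3)(W) — all W, so L
(3,6): →(3,5)(W), (2,5)(W) — all W, so L
(3,8): →(3,7)(W), (2,7)(W) — all W, so L
(4,2): →(4,1)(W), (3,1)(W) — all W, so L
(4,4): →(4,3)(W), (3,3)(W) — all W, so L
(4,6): →(4,5)(W), (3,5)(W) — all W, so L
(4,8): →(4,7)(W), (3,7)(W) — all W, so L
Every other cell has at least one move into one of the L cells above, so it is W.
L cells per row: a=0: 5, a=1: 5, a=2: 5, a=3: 5, a=4: 5, a=5: 0; total 25.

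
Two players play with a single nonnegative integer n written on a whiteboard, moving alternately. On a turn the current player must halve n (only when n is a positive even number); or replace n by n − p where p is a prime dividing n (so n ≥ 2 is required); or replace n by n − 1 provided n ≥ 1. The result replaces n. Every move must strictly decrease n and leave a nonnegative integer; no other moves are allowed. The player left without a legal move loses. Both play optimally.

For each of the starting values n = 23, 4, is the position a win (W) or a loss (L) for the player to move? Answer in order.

Work bottom-up. With no move the player to move loses. Otherwise the position is W if at least one move leads to an L position for the opponent, and L if every move leads to a W.
n=0: no move → L
n=1: reaches L-position 0 → W
n=2: reaches L-position 0 → W
n=3: reaches L-position 0 → W
n=4: only reaches 2(W), 3(W), all W → L
n=5: reaches L-position 0 → W
n=6: reaches L-position 4 → W
n=7: reaches L-position 0 → W
n=8: reaches L-position 4 → W
n=9: only reaches 6(W), 8(W), all W → L
n=10: reaches L-position 9 → W
n=11: reaches L-position 0 → W
n=12: reaches L-position 9 → W
n=13: reaches L-position 0 → W
n=14: only reaches 7(W), 12(W), 13(W), all W → L
n=15: reaches L-position 14 → W
n=16: reaches L-position 14 → W
n=17: reaches L-position 0 → W
n=18: reaches L-position 9 → W
n=19: reaches L-position 0 → W
n=20: only reaches 10(W), 15(W), 18(W), 19(W), all W → L
n=21: reaches L-position 14 → W
n=22: reaches L-position 20 → W
n=23: reaches L-position 0 → W

23: W, 4: L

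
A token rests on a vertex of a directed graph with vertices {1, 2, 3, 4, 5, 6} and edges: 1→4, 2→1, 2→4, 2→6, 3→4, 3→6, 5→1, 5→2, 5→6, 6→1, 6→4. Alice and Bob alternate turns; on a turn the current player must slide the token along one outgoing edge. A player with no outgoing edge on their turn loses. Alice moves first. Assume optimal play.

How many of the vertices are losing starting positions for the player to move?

Build the W/L table. Terminal = L. A non-terminal position is W if it has a move to some L; otherwise it is L.
Every edge goes from a vertex to one that appears earlier in the order 4, 1, 6, 2, 3, 5, so processing vertices in that order labels each vertex after all of its successors.
4: no outgoing edge → L
1: reaches L-position 4 → W
6: reaches L-position 4 → W
2: reaches L-position 4 → W
3: reaches L-position 4 → W
5: only reaches 2(W), 6(W), 1(W), all W → L
The L vertices are 4, 5; that is 2 in all.

2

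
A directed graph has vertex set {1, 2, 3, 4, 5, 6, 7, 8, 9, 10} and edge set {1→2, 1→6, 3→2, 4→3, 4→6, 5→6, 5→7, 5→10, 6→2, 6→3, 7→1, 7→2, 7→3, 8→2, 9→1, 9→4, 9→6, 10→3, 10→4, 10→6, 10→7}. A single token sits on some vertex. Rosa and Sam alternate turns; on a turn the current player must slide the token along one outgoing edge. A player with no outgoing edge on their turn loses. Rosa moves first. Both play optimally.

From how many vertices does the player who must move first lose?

3

Label each position W (a win for the player to move) or L (a loss). A position with no legal move is L; any other position is W exactly when some move reaches an L, and L when every move reaches a W.
Every edge goes from a vertex to one that appears earlier in the order 2, 3, 6, 1, 7, 4, 9, 8, 10, 5, so processing vertices in that order labels each vertex after all of its successors.
2: no outgoing edge → L
3: W (go to 2, an L position)
6: W (go to 2, an L position)
1: W (go to 2, an L position)
7: W (go to 2, an L position)
4: L (options 6(W), 3(W) are all W)
9: W (go to 4, an L position)
8: W (go to 2, an L position)
10: W (go to 4, an L position)
5: L (options 10(W), 7(W), 6(W) are all W)
The L vertices are 2, 4, 5; that is 3 in all.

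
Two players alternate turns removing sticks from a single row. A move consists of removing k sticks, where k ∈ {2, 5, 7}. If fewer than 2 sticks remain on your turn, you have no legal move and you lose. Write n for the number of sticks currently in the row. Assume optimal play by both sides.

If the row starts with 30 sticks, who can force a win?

The first player wins.

Classify positions by backward induction: terminal positions (no move available) are L. From any other position, the mover wins iff some move reaches an L.
n=0: no move → L
n=1: no move → L
n=2: W (go to 0, an L position)
n=3: W (go to 1, an L position)
n=4: L (sole option 2(W) is W)
n=5: W (go to 0, an L position)
n=6: W (go to 4, an L position)
n=7: W (go to 0, an L position)
n=8: W (go to 1, an L position)
n=9: W (go to 4, an L position)
n=10: L (options 8(W), 5(W), 3(W) are all W)
n=11: W (go to 4, an L position)
n=12: W (go to 10, an L position)
n=13: L (options 11(W), 8(W), 6(W) are all W)
n=14: L (options 12(W), 9(W), 7(W) are all W)
n=15: W (go to 13, an L position)
n=16: W (go to 14, an L position)
n=17: W (go to 10, an L position)
n=18: W (go to 13, an L position)
n=19: W (go to 14, an L position)
n=20: W (go to 13, an L position)
n=21: W (go to 14, an L position)
n=22: L (options 20(W), 17(W), 15(W) are all W)
n=23: L (options 21(W), 18(W), 16(W) are all W)
n=24: W (go to 22, an L position)
n=25: W (go to 23, an L position)
n=26: L (options 24(W), 21(W), 19(W) are all W)
n=27: W (go to 22, an L position)
n=28: W (go to 26, an L position)
n=29: W (go to 22, an L position)
n=30: W (go to 23, an L position)
From 30 the player to move can remove 7, leaving 23, reaching an L position.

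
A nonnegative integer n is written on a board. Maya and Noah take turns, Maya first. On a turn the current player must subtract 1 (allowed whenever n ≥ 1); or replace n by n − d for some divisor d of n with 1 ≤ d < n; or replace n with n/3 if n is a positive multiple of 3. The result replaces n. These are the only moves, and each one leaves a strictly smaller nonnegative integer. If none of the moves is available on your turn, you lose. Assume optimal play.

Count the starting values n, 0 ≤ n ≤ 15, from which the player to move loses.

Work bottom-up. With no move the player to move loses. Otherwise the position is W if at least one move leads to an L position for the opponent, and L if every move leads to a W.
n=0: no move → L
n=1: reaches L-position 0 → W
n=2: only reaches 1(W), which is W → L
n=3: reaches L-position 2 → W
n=4: reaches L-position 2 → W
n=5: only reaches 4(W), which is W → L
n=6: reaches L-position 2 → W
n=7: only reaches 6(W), which is W → L
n=8: reaches L-position 7 → W
n=9: only reaches 3(W), 6(W), 8(W), all W → L
n=10: reaches L-position 5 → W
n=11: only reaches 10(W), which is W → L
n=12: reaches L-position 9 → W
n=13: only reaches 12(W), which is W → L
n=14: reaches L-position 7 → W
n=15: reaches L-position 5 → W
L entries with 0 ≤ n ≤ 15: n = 0, 2, 5, 7, 9, 11, 13; that makes 7.

7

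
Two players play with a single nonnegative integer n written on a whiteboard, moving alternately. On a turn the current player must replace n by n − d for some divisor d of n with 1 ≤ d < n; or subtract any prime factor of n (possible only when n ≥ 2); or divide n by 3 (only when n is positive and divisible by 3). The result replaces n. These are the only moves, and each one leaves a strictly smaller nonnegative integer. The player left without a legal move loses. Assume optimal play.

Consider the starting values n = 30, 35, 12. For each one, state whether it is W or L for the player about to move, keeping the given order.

30: W, 35: L, 12: W

Build the W/L table. Terminal = L. A non-terminal position is W if it has a move to some L; otherwise it is L.
n=0: no move → L
n=1: no move → L
n=2: can move to 0, which is L ⇒ W
n=3: can move to 0, which is L ⇒ W
n=4: moves to 2(W), 3(W); every one is W ⇒ L
n=5: can move to 0, which is L ⇒ W
n=6: can move to 4, which is L ⇒ W
n=7: can move to 0, which is L ⇒ W
n=8: can move to 4, which is L ⇒ W
n=9: moves to 3(W), 6(W), 8(W); every one is W ⇒ L
n=10: can move to 9, which is L ⇒ W
n=11: can move to 0, which is L ⇒ W
n=12: can move to 4, which is L ⇒ W
n=13: can move to 0, which is L ⇒ W
n=14: moves to 7(W), 12(W), 13(W); every one is W ⇒ L
n=15: can move to 14, which is L ⇒ W
n=16: can move to 14, which is L ⇒ W
n=17: can move to 0, which is L ⇒ W
n=18: can move to 9, which is L ⇒ W
n=19: can move to 0, which is L ⇒ W
n=20: moves to 10(W), 15(W), 16(W), 18(W), 19(W); every one is W ⇒ L
n=21: can move to 14, which is L ⇒ W
n=22: can move to 20, which is L ⇒ W
n=23: can move to 0, which is L ⇒ W
n=24: can move to 20, which is L ⇒ W
n=25: can move to 20, which is L ⇒ W
n=26: moves to 13(W), 24(W), 25(W); every one is W ⇒ L
n=27: can move to 9, which is L ⇒ W
n=28: can move to 14, which is L ⇒ W
n=29: can move to 0, which is L ⇒ W
n=30: can move to 20, which is L ⇒ W
n=31: can move to 0, which is L ⇒ W
n=32: moves to 16(W), 24(W), 28(W), 30(W), 31(W); every one is W ⇒ L
n=33: can move to 32, which is L ⇒ W
n=34: can move to 32, which is L ⇒ W
n=35: moves to 28(W), 30(W), 34(W); every one is W ⇒ L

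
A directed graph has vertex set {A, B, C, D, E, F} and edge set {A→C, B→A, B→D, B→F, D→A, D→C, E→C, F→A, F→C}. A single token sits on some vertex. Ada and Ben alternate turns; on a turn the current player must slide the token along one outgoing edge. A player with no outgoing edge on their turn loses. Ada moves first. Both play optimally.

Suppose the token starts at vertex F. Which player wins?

Ada wins.

Positions with no move are L. A position that does have a move is losing for the player to move precisely when every available move leads to a winning position for the opponent. Fill in the labels:
Every edge goes from a vertex to one that appears earlier in the order C, A, D, F, B, E, so processing vertices in that order labels each vertex after all of its successors.
C: no outgoing edge → L
A: →C(L), so W
D: →C(L), so W
F: →C(L), so W
B: →F(W), D(W), A(W) — all W, so L
E: →C(L), so W
The starting position F is W: Ada should move to C, handing over an L position.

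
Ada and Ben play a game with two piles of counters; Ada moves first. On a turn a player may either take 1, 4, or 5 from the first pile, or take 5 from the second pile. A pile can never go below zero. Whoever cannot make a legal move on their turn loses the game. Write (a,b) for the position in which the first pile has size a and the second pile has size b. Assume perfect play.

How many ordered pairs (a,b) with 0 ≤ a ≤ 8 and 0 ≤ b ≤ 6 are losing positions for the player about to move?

19

Label each position W (a win for the player to move) or L (a loss). A position with no legal move is L; any other position is W exactly when some move reaches an L, and L when every move reaches a W.
Every move lowers a or b (never raises either), so fill the grid row by row in increasing a, and left to right within a row: each cell's successors are then already labelled.
      b=0  b=1  b=2  b=3  b=4  b=5  b=6
a=0:    L    L    L    L    L    W    W
a=1:    W    W    W    W    W    L    L
a=2:    L    L    L    L    L    W    W
a=3:    W    W    W    W    W    L    L
a=4:    W    W    W    W    W    W    W
a=5:    W    W    W    W    W    W    W
a=6:    W    W    W    W    W    W    W
a=7:    W    W    W    W    W    W    W
a=8:    L    L    L    L    L    W    W
Cells with no legal move (terminal, hence L): (0,0), (0,1), (0,2), (0,3), (0,4).
The remaining L cells, each justified by listing all of its moves:
(1,5): L (options (0,5)(W), (1,0)(W) are all W)
(1,6): L (options (0,6)(W), (1,1)(W) are all W)
(2,0): L (sole option (1,0)(W) is W)
(2,1): L (sole option (1,1)(W) is W)
(2,2): L (sole option (1,2)(W) is W)
(2,3): L (sole option (1,3)(W) is W)
(2,4): L (sole option (1,4)(W) is W)
(3,5): L (options (2,5)(W), (3,0)(W) are all W)
(3,6): L (options (2,6)(W), (3,1)(W) are all W)
(8,0): L (options (7,0)(W), (4,0)(W), (3,0)(W) are all W)
(8,1): L (options (7,1)(W), (4,1)(W), (3,1)(W) are all W)
(8,2): L (options (7,2)(W), (4,2)(W), (3,2)(W) are all W)
(8,3): L (options (7,3)(W), (4,3)(W), (3,3)(W) are all W)
(8,4): L (options (7,4)(W), (4,4)(W), (3,4)(W) are all W)
Every other cell has at least one move into one of the L cells above, so it is W.
L cells per row: a=0: 5, a=1: 2, a=2: 5, a=3: 2, a=4: 0, a=5: 0, a=6: 0, a=7: 0, a=8: 5; total 19.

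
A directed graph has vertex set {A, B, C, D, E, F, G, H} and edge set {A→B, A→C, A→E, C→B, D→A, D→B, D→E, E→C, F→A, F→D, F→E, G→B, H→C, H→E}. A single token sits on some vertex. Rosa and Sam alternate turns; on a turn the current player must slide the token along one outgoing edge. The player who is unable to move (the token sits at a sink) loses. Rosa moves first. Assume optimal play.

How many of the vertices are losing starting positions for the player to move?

Positions with no move are L. A position that does have a move is losing for the player to move precisely when every available move leads to a winning position for the opponent. Fill in the labels:
Every edge goes from a vertex to one that appears earlier in the order B, C, E, A, D, G, H, F, so processing vertices in that order labels each vertex after all of its successors.
B: no outgoing edge → L
C: reaches L-position B → W
E: only reaches C(W), which is W → L
A: reaches L-position E → W
D: reaches L-position E → W
G: reaches L-position B → W
H: reaches L-position E → W
F: reaches L-position E → W
The L vertices are B, E; that is 2 in all.

2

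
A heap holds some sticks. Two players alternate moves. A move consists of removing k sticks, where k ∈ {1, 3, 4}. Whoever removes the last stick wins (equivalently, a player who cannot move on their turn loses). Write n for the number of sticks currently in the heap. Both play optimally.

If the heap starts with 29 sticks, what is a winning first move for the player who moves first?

Label each position W (a win for the player to move) or L (a loss). A position with no legal move is L; any other position is W exactly when some move reaches an L, and L when every move reaches a W.
n=0: no move → L
n=1: W (go to 0, an L position)
n=2: L (sole option 1(W) is W)
n=3: W (go to 2, an L position)
n=4: W (go to 0, an L position)
n=5: W (go to 2, an L position)
n=6: W (go to 2, an L position)
n=7: L (options 6(W), 4(W), 3(W) are all W)
n=8: W (go to 7, an L position)
n=9: L (options 8(W), 6(W), 5(W) are all W)
n=10: W (go to 9, an L position)
n=11: W (go to 7, an L position)
n=12: W (go to 9, an L position)
n=13: W (go to 9, an L position)
n=14: L (options 13(W), 11(W), 10(W) are all W)
n=15: W (go to 14, an L position)
n=16: L (options 15(W), 13(W), 12(W) are all W)
n=17: W (go to 16, an L position)
n=18: W (go to 14, an L position)
n=19: W (go to 16, an L position)
n=20: W (go to 16, an L position)
n=21: L (options 20(W), 18(W), 17(W) are all W)
n=22: W (go to 21, an L position)
n=23: L (options 22(W), 20(W), 19(W) are all W)
n=24: W (go to 23, an L position)
n=25: W (go to 21, an L position)
n=26: W (go to 23, an L position)
n=27: W (go to 23, an L position)
n=28: L (options 27(W), 25(W), 24(W) are all W)
n=29: W (go to 28, an L position)
From 29, the L positions reachable in one move are: 28.

Remove 1, leaving 28.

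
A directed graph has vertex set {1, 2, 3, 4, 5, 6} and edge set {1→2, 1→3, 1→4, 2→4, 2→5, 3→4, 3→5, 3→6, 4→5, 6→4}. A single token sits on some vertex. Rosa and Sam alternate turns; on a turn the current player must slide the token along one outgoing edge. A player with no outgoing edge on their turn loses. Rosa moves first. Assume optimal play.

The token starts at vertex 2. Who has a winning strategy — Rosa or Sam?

Rosa wins.

Label each position W (a win for the player to move) or L (a loss). A position with no legal move is L; any other position is W exactly when some move reaches an L, and L when every move reaches a W.
Every edge goes from a vertex to one that appears earlier in the order 5, 4, 6, 3, 2, 1, so processing vertices in that order labels each vertex after all of its successors.
5: no outgoing edge → L
4: reaches L-position 5 → W
6: only reaches 4(W), which is W → L
3: reaches L-position 6 → W
2: reaches L-position 5 → W
1: only reaches 2(W), 3(W), 4(W), all W → L
From 2 Rosa can move to 5, reaching an L position.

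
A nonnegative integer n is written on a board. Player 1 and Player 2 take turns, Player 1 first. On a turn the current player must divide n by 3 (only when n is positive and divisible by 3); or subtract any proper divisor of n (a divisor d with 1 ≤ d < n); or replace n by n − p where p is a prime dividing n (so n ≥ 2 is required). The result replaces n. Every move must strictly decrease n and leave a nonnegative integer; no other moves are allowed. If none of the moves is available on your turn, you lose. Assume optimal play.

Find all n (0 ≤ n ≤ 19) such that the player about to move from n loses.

Positions with no move are L. A position that does have a move is losing for the player to move precisely when every available move leads to a winning position for the opponent. Fill in the labels:
n=0: no move → L
n=1: no move → L
n=2: →0(L), so W
n=3: →0(L), so W
n=4: →2(W), 3(W) — all W, so L
n=5: →0(L), so W
n=6: →4(L), so W
n=7: →0(L), so W
n=8: →4(L), so W
n=9: →3(W), 6(W), 8(W) — all W, so L
n=10: →9(L), so W
n=11: →0(L), so W
n=12: →4(L), so W
n=13: →0(L), so W
n=14: →7(W), 12(W), 13(W) — all W, so L
n=15: →14(L), so W
n=16: →14(L), so W
n=17: →0(L), so W
n=18: →9(L), so W
n=19: →0(L), so W
The losing starting values of n are exactly the entries labelled L in this table (5 of them).

0, 1, 4, 9, 14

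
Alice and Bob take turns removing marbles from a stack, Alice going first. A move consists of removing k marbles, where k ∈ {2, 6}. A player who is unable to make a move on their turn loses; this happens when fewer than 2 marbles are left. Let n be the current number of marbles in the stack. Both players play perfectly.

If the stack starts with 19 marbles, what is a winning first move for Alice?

Work bottom-up. With no move the player to move loses. Otherwise the position is W if at least one move leads to an L position for the opponent, and L if every move leads to a W.
n=0: no move → L
n=1: no move → L
n=2: reaches L-position 0 → W
n=3: reaches L-position 1 → W
n=4: only reaches 2(W), which is W → L
n=5: only reaches 3(W), which is W → L
n=6: reaches L-position 4 → W
n=7: reaches L-position 5 → W
n=8: only reaches 6(W), 2(W), all W → L
n=9: only reaches 7(W), 3(W), all W → L
n=10: reaches L-position 8 → W
n=11: reaches L-position 9 → W
n=12: only reaches 10(W), 6(W), all W → L
n=13: only reaches 11(W), 7(W), all W → L
n=14: reaches L-position 12 → W
n=15: reaches L-position 13 → W
n=16: only reaches 14(W), 10(W), all W → L
n=17: only reaches 15(W), 11(W), all W → L
n=18: reaches L-position 16 → W
n=19: reaches L-position 17 → W
From 19, the L positions reachable in one move are: 17, 13. Any move reaching one of these is winning.

Remove 2, leaving 17.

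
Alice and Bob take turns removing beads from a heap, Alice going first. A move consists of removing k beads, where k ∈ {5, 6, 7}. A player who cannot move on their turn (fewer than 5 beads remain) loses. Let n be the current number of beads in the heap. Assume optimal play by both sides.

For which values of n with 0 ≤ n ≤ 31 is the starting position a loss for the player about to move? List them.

0, 1, 2, 3, 4, 12, 13, 14, 15, 16, 24, 25, 26, 27, 28

Compute win/loss labels from the base case upward. A position with no move is L. Any other position is W if it can reach an L in one move, else L.
n=0: no move → L
n=1: no move → L
n=2: no move → L
n=3: no move → L
n=4: no move → L
n=5: can move to 0, which is L ⇒ W
n=6: can move to 1, which is L ⇒ W
n=7: can move to 2, which is L ⇒ W
n=8: can move to 3, which is L ⇒ W
n=9: can move to 4, which is L ⇒ W
n=10: can move to 4, which is L ⇒ W
n=11: can move to 4, which is L ⇒ W
n=12: moves to 7(W), 6(W), 5(W); every one is W ⇒ L
n=13: moves to 8(W), 7(W), 6(W); every one is W ⇒ L
n=14: moves to 9(W), 8(W), 7(W); every one is W ⇒ L
n=15: moves to 10(W), 9(W), 8(W); every one is W ⇒ L
n=16: moves to 11(W), 10(W), 9(W); every one is W ⇒ L
n=17: can move to 12, which is L ⇒ W
n=18: can move to 13, which is L ⇒ W
n=19: can move to 14, which is L ⇒ W
n=20: can move to 15, which is L ⇒ W
n=21: can move to 16, which is L ⇒ W
n=22: can move to 16, which is L ⇒ W
n=23: can move to 16, which is L ⇒ W
n=24: moves to 19(W), 18(W), 17(W); every one is W ⇒ L
n=25: moves to 20(W), 19(W), 18(W); every one is W ⇒ L
n=26: moves to 21(W), 20(W), 19(W); every one is W ⇒ L
n=27: moves to 22(W), 21(W), 20(W); every one is W ⇒ L
n=28: moves to 23(W), 22(W), 21(W); every one is W ⇒ L
n=29: can move to 24, which is L ⇒ W
n=30: can move to 25, which is L ⇒ W
n=31: can move to 26, which is L ⇒ W
Reading off the rows marked L gives the requested list; there are 15 such values of n.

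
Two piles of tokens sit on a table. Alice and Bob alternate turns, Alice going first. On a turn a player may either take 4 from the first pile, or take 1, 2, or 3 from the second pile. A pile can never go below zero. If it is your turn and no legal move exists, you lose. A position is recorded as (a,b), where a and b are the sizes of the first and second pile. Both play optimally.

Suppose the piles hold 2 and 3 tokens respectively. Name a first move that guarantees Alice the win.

Build the W/L table. Terminal = L. A non-terminal position is W if it has a move to some L; otherwise it is L.
No move ever increases a pile, so every position that can arise here has a ≤ 2 and b ≤ 3; it is enough to label the cells with 0 ≤ a ≤ 2 and 0 ≤ b ≤ 3.
Every move lowers a or b (never raises either), so fill the grid row by row in increasing a, and left to right within a row: each cell's successors are then already labelled.
      b=0  b=1  b=2  b=3
a=0:    L    W    W    W
a=1:    L    W    W    W
a=2:    L    W    W    W
Cells with no legal move (terminal, hence L): (0,0), (1,0), (2,0).
Every other cell has at least one move into one of the L cells above, so it is W.
From (2,3), the L positions reachable in one move are: (2,0).

Move to (2,0).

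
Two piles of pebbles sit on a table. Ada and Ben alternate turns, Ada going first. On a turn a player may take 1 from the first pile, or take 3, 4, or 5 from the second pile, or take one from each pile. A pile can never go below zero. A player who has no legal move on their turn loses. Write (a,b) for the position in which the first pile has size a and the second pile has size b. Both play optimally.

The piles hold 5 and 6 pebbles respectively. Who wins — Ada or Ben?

Ben wins.

Positions with no move are L. A position that does have a move is losing for the player to move precisely when every available move leads to a winning position for the opponent. Fill in the labels:
No move ever increases a pile, so every position that can arise here has a ≤ 5 and b ≤ 6; it is enough to label the cells with 0 ≤ a ≤ 5 and 0 ≤ b ≤ 6.
Every move lowers a or b (never raises either), so fill the grid row by row in increasing a, and left to right within a row: each cell's successors are then already labelled.
      b=0  b=1  b=2  b=3  b=4  b=5  b=6
a=0:    L    L    L    W    W    W    W
a=1:    W    W    W    W    L    L    L
a=2:    L    L    L    W    W    W    W
a=3:    W    W    W    W    L    L    L
a=4:    L    L    L    W    W    W    W
a=5:    W    W    W    W    L    L    L
Cells with no legal move (terminal, hence L): (0,0), (0,1), (0,2).
The remaining L cells, each justified by listing all of its moves:
(1,4): moves to (0,4)(W), (1,1)(W), (1,0)(W), (0,3)(W); every one is W ⇒ L
(1,5): moves to (0,5)(W), (1,2)(W), (1,1)(W), (1,0)(W), (0,4)(W); every one is W ⇒ L
(1,6): moves to (0,6)(W), (1,3)(W), (1,2)(W), (1,1)(W), (0,5)(W); every one is W ⇒ L
(2,0): the only move is to (1,0)(W), a W ⇒ L
(2,1): moves to (1,1)(W), (1,0)(W); every one is W ⇒ L
(2,2): moves to (1,2)(W), (1,1)(W); every one is W ⇒ L
(3,4): moves to (2,4)(W), (3,1)(W), (3,0)(W), (2,3)(W); every one is W ⇒ L
(3,5): moves to (2,5)(W), (3,2)(W), (3,1)(W), (3,0)(W), (2,4)(W); every one is W ⇒ L
(3,6): moves to (2,6)(W), (3,3)(W), (3,2)(W), (3,1)(W), (2,5)(W); every one is W ⇒ L
(4,0): the only move is to (3,0)(W), a W ⇒ L
(4,1): moves to (3,1)(W), (3,0)(W); every one is W ⇒ L
(4,2): moves to (3,2)(W), (3,1)(W); every one is W ⇒ L
(5,4): moves to (4,4)(W), (5,1)(W), (5,0)(W), (4,3)(W); every one is W ⇒ L
(5,5): moves to (4,5)(W), (5,2)(W), (5,1)(W), (5,0)(W), (4,4)(W); every one is W ⇒ L
(5,6): moves to (4,6)(W), (5,3)(W), (5,2)(W), (5,1)(W), (4,5)(W); every one is W ⇒ L
Every other cell has at least one move into one of the L cells above, so it is W.
Every move from (5,6) reaches a W position, so the mover loses.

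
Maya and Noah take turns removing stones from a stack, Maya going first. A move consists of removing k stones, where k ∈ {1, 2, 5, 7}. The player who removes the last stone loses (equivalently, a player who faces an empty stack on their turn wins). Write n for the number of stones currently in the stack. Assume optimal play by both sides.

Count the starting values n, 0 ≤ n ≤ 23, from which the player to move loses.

Label each position W (a win for the player to move) or L (a loss). A position with no legal move is W; any other position is W exactly when some move reaches an L, and L when every move reaches a W.
n=0: no move; the opponent has just taken the last stone and therefore loses → W
n=1: only reaches 0(W), which is W → L
n=2: reaches L-position 1 → W
n=3: reaches L-position 1 → W
n=4: only reaches 3(W), 2(W), all W → L
n=5: reaches L-position 4 → W
n=6: reaches L-position 4 → W
n=7: only reaches 6(W), 5(W), 2(W), 0(W), all W → L
n=8: reaches L-position 7 → W
n=9: reaches L-position 7 → W
n=10: only reaches 9(W), 8(W), 5(W), 3(W), all W → L
n=11: reaches L-position 10 → W
n=12: reaches L-position 10 → W
n=13: only reaches 12(W), 11(W), 8(W), 6(W), all W → L
n=14: reaches L-position 13 → W
n=15: reaches L-position 13 → W
n=16: only reaches 15(W), 14(W), 11(W), 9(W), all W → L
n=17: reaches L-position 16 → W
n=18: reaches L-position 16 → W
n=19: only reaches 18(W), 17(W), 14(W), 12(W), all W → L
n=20: reaches L-position 19 → W
n=21: reaches L-position 19 → W
n=22: only reaches 21(W), 20(W), 17(W), 15(W), all W → L
n=23: reaches L-position 22 → W
L entries with 0 ≤ n ≤ 23: n = 1, 4, 7, 10, 13, 16, 19, 22; that makes 8.

8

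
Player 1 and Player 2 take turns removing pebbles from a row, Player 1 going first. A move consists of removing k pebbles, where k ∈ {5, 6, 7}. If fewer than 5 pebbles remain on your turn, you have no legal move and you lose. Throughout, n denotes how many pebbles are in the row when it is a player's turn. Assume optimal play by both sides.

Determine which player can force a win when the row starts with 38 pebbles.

Classify positions by backward induction: terminal positions (no move available) are L. From any other position, the mover wins iff some move reaches an L.
n=0: no move → L
n=1: no move → L
n=2: no move → L
n=3: no move → L
n=4: no move → L
n=5: can move to 0, which is L ⇒ W
n=6: can move to 1, which is L ⇒ W
n=7: can move to 2, which is L ⇒ W
n=8: can move to 3, which is L ⇒ W
n=9: can move to 4, which is L ⇒ W
n=10: can move to 4, which is L ⇒ W
n=11: can move to 4, which is L ⇒ W
n=12: moves to 7(W), 6(W), 5(W); every one is W ⇒ L
n=13: moves to 8(W), 7(W), 6(W); every one is W ⇒ L
n=14: moves to 9(W), 8(W), 7(W); every one is W ⇒ L
n=15: moves to 10(W), 9(W), 8(W); every one is W ⇒ L
n=16: moves to 11(W), 10(W), 9(W); every one is W ⇒ L
n=17: can move to 12, which is L ⇒ W
n=18: can move to 13, which is L ⇒ W
n=19: can move to 14, which is L ⇒ W
n=20: can move to 15, which is L ⇒ W
n=21: can move to 16, which is L ⇒ W
n=22: can move to 16, which is L ⇒ W
n=23: can move to 16, which is L ⇒ W
n=24: moves to 19(W), 18(W), 17(W); every one is W ⇒ L
n=25: moves to 20(W), 19(W), 18(W); every one is W ⇒ L
n=26: moves to 21(W), 20(W), 19(W); every one is W ⇒ L
n=27: moves to 22(W), 21(W), 20(W); every one is W ⇒ L
n=28: moves to 23(W), 22(W), 21(W); every one is W ⇒ L
n=29: can move to 24, which is L ⇒ W
n=30: can move to 25, which is L ⇒ W
n=31: can move to 26, which is L ⇒ W
n=32: can move to 27, which is L ⇒ W
n=33: can move to 28, which is L ⇒ W
n=34: can move to 28, which is L ⇒ W
n=35: can move to 28, which is L ⇒ W
n=36: moves to 31(W), 30(W), 29(W); every one is W ⇒ L
n=37: moves to 32(W), 31(W), 30(W); every one is W ⇒ L
n=38: moves to 33(W), 32(W), 31(W); every one is W ⇒ L
Every move from 38 reaches a W position, so the mover loses.

Player 2 wins.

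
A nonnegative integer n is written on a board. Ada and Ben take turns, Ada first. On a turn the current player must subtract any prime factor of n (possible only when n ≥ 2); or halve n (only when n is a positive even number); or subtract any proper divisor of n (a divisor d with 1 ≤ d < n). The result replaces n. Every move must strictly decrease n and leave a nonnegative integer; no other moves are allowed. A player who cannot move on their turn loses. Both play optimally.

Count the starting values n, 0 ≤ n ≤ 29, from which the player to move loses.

Compute win/loss labels from the base case upward. A position with no move is L. Any other position is W if it can reach an L in one move, else L.
n=0: no move → L
n=1: no move → L
n=2: W (go to 0, an L position)
n=3: W (go to 0, an L position)
n=4: L (options 2(W), 3(W) are all W)
n=5: W (go to 0, an L position)
n=6: W (go to 4, an L position)
n=7: W (go to 0, an L position)
n=8: W (go to 4, an L position)
n=9: L (options 6(W), 8(W) are all W)
n=10: W (go to 9, an L position)
n=11: W (go to 0, an L position)
n=12: W (go to 9, an L position)
n=13: W (go to 0, an L position)
n=14: L (options 7(W), 12(W), 13(W) are all W)
n=15: W (go to 14, an L position)
n=16: W (go to 14, an L position)
n=17: W (go to 0, an L position)
n=18: W (go to 9, an L position)
n=19: W (go to 0, an L position)
n=20: L (options 10(W), 15(W), 16(W), 18(W), 19(W) are all W)
n=21: W (go to 14, an L position)
n=22: W (go to 20, an L position)
n=23: W (go to 0, an L position)
n=24: W (go to 20, an L position)
n=25: W (go to 20, an L position)
n=26: L (options 13(W), 24(W), 25(W) are all W)
n=27: W (go to 26, an L position)
n=28: W (go to 14, an L position)
n=29: W (go to 0, an L position)
L entries with 0 ≤ n ≤ 29: n = 0, 1, 4, 9, 14, 20, 26; that makes 7.

7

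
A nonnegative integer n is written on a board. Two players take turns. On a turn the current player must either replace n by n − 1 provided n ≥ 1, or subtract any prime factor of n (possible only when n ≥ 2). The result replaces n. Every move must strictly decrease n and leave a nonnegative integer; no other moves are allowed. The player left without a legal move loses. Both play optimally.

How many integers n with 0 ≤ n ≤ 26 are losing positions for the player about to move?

7

Label each position W (a win for the player to move) or L (a loss). A position with no legal move is L; any other position is W exactly when some move reaches an L, and L when every move reaches a W.
n=0: no move → L
n=1: →0(L), so W
n=2: →0(L), so W
n=3: →0(L), so W
n=4: →2(W), 3(W) — all W, so L
n=5: →0(L), so W
n=6: →4(L), so W
n=7: →0(L), so W
n=8: →6(W), 7(W) — all W, so L
n=9: →8(L), so W
n=10: →8(L), so W
n=11: →0(L), so W
n=12: →9(W), 10(W), 11(W) — all W, so L
n=13: →0(L), so W
n=14: →12(L), so W
n=15: →12(L), so W
n=16: →14(W), 15(W) — all W, so L
n=17: →0(L), so W
n=18: →16(L), so W
n=19: →0(L), so W
n=20: →15(W), 18(W), 19(W) — all W, so L
n=21: →20(L), so W
n=22: →20(L), so W
n=23: →0(L), so W
n=24: →21(W), 22(W), 23(W) — all W, so L
n=25: →20(L), so W
n=26: →24(L), so W
L entries with 0 ≤ n ≤ 26: n = 0, 4, 8, 12, 16, 20, 24; that makes 7.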